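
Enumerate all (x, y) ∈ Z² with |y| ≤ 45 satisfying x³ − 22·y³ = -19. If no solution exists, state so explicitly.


The equation is x³ - 22y³ = -19. For fixed y, x³ = 22·y³ − 19, so a solution requires the RHS to be a perfect cube.
Strategy: iterate y from -45 to 45, compute RHS = 22·y³ − 19, and check whether it is a (positive or negative) perfect cube.
Check small values of y:
  y = 0: RHS = -19 is not a perfect cube.
  y = 1: RHS = 3 is not a perfect cube.
  y = -1: RHS = -41 is not a perfect cube.
  y = 2: RHS = 157 is not a perfect cube.
  y = -2: RHS = -195 is not a perfect cube.
  y = 3: RHS = 575 is not a perfect cube.
  y = -3: RHS = -613 is not a perfect cube.
Continuing the search up to |y| = 45 finds no solutions either.
No (x, y) in the scanned range satisfies the equation.

No integer solutions with |y| ≤ 45.


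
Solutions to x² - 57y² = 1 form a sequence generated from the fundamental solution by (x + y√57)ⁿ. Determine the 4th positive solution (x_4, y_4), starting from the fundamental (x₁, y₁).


Step 1: Find the fundamental solution (x₁, y₁) of x² - 57y² = 1.
  Expand √57 as a continued fraction. a₀ = ⌊√57⌋ = 7; iterate m_{k+1} = d_k·a_k − m_k, d_{k+1} = (57 − m_{k+1}²)/d_k, a_{k+1} = ⌊(a₀ + m_{k+1})/d_{k+1}⌋ (starting m₀ = 0, d₀ = 1), with convergents p_k = a_k·p_{k-1} + p_{k-2}, q_k = a_k·q_{k-1} + q_{k-2} (p₋₁ = 1, q₋₁ = 0):
  k = 0: a₀ = 7; p₀/q₀ = 7/1; p₀² − 57·q₀² = 49 − 57 = -8.
  k = 1: m = 7, d = 8, a = ⌊(7 + 7)/8⌋ = 1; p/q = (1·7 + 1)/(1·1 + 0) = 8/1; p² − 57·q² = 64 − 57 = 7.
  k = 2: m = 1, d = 7, a = ⌊(7 + 1)/7⌋ = 1; p/q = (1·8 + 7)/(1·1 + 1) = 15/2; p² − 57·q² = 225 − 228 = -3.
  k = 3: m = 6, d = 3, a = ⌊(7 + 6)/3⌋ = 4; p/q = (4·15 + 8)/(4·2 + 1) = 68/9; p² − 57·q² = 4624 − 4617 = 7.
  k = 4: m = 6, d = 7, a = ⌊(7 + 6)/7⌋ = 1; p/q = (1·68 + 15)/(1·9 + 2) = 83/11; p² − 57·q² = 6889 − 6897 = -8.
  k = 5: m = 1, d = 8, a = ⌊(7 + 1)/8⌋ = 1; p/q = (1·83 + 68)/(1·11 + 9) = 151/20; p² − 57·q² = 22801 − 22800 = 1.
  The first convergent with p² − 57·q² = 1 gives the fundamental solution (x₁, y₁) = (151, 20).
Step 2: Apply the recurrence (x_{n+1}, y_{n+1}) = (x₁x_n + 57y₁y_n, x₁y_n + y₁x_n) repeatedly.
  From (x_1, y_1) = (151, 20): x_2 = 151·151 + 57·20·20 = 45601; y_2 = 151·20 + 20·151 = 6040.
  From (x_2, y_2) = (45601, 6040): x_3 = 151·45601 + 57·20·6040 = 13771351; y_3 = 151·6040 + 20·45601 = 1824060.
  From (x_3, y_3) = (13771351, 1824060): x_4 = 151·13771351 + 57·20·1824060 = 4158902401; y_4 = 151·1824060 + 20·13771351 = 550860080.
Step 3: Verify x_4² - 57·y_4² = 17296469181043564801 - 17296469181043564800 = 1 (should be 1). ✓

(x_1, y_1) = (151, 20); (x_4, y_4) = (4158902401, 550860080).


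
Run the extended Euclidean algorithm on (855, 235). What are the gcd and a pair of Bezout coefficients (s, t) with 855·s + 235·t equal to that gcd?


Euclidean algorithm on (855, 235) — divide until remainder is 0:
  855 = 3 · 235 + 150
  235 = 1 · 150 + 85
  150 = 1 · 85 + 65
  85 = 1 · 65 + 20
  65 = 3 · 20 + 5
  20 = 4 · 5 + 0
gcd(855, 235) = 5.
Track Bezout coefficients alongside the remainders: start with r₀ = 855 = a·1 + b·0 (s = 1, t = 0) and r₁ = 235 = a·0 + b·1 (s = 0, t = 1); each new remainder r_{k+1} = r_{k-1} − q_k·r_k inherits s_{k+1} = s_{k-1} − q_k·s_k, t_{k+1} = t_{k-1} − q_k·t_k, so r_k = a·s_k + b·t_k at every step:
  q = 3: r = 150, s = 1 − 3·0 = 1, t = 0 − 3·1 = -3  (check: 855·1 + 235·(-3) = 150)
  q = 1: r = 85, s = 0 − 1·1 = -1, t = 1 − 1·(-3) = 4  (check: 855·(-1) + 235·4 = 85)
  q = 1: r = 65, s = 1 − 1·(-1) = 2, t = -3 − 1·4 = -7  (check: 855·2 + 235·(-7) = 65)
  q = 1: r = 20, s = -1 − 1·2 = -3, t = 4 − 1·(-7) = 11  (check: 855·(-3) + 235·11 = 20)
  q = 3: r = 5, s = 2 − 3·(-3) = 11, t = -7 − 3·11 = -40  (check: 855·11 + 235·(-40) = 5)
The row with r = 5 (the gcd) gives the Bezout coefficients s = 11, t = -40.
Result: 855 · (11) + 235 · (-40) = 5.

gcd(855, 235) = 5; s = 11, t = -40 (check: 855·11 + 235·(-40) = 5).


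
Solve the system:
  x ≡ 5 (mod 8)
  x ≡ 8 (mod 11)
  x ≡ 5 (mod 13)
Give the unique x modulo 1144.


Moduli 8, 11, 13 are pairwise coprime; by CRT there is a unique solution modulo M = 8 · 11 · 13 = 1144.
Solve pairwise, accumulating the modulus:
  Start with x ≡ 5 (mod 8).
  Combine with x ≡ 8 (mod 11): since gcd(8, 11) = 1, we get a unique residue mod 88.
    Write x = 5 + 8·t and substitute into x ≡ 8 (mod 11): 8·t ≡ 8 − 5 = 3 (mod 11).
    The inverse of 8 mod 11 is 7 (since 8·7 = 56 = 5·11 + 1), so t ≡ 7·3 = 21 ≡ 10 (mod 11).
    Then x = 5 + 8·10 = 85, valid modulo lcm(8, 11) = 88: x ≡ 85 (mod 88).
  Combine with x ≡ 5 (mod 13): since gcd(88, 13) = 1, we get a unique residue mod 1144.
    Write x = 85 + 88·t and substitute into x ≡ 5 (mod 13): 88·t ≡ 5 − 85 = -80 (mod 13).
    Reduce coefficients mod 13: 10·t ≡ 11 (mod 13).
    The inverse of 10 mod 13 is 4 (since 10·4 = 40 = 3·13 + 1), so t ≡ 4·11 = 44 ≡ 5 (mod 13).
    Then x = 85 + 88·5 = 525, valid modulo lcm(88, 13) = 1144: x ≡ 525 (mod 1144).
Verify: 525 mod 8 = 5 ✓, 525 mod 11 = 8 ✓, 525 mod 13 = 5 ✓.

x ≡ 525 (mod 1144).


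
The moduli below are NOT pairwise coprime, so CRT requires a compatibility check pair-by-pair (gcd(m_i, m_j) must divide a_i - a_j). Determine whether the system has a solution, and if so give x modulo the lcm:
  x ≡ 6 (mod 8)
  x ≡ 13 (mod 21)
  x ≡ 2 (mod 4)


Moduli 8, 21, 4 are not pairwise coprime, so CRT works modulo lcm(m_i) when all pairwise compatibility conditions hold.
Pairwise compatibility: gcd(m_i, m_j) must divide a_i - a_j for every pair.
Merge one congruence at a time:
  Start: x ≡ 6 (mod 8).
  Combine with x ≡ 13 (mod 21): gcd(8, 21) = 1; 13 - 6 = 7, which IS divisible by 1, so compatible.
    Write x = 6 + 8·t and substitute into x ≡ 13 (mod 21): 8·t ≡ 13 − 6 = 7 (mod 21).
    The inverse of 8 mod 21 is 8 (since 8·8 = 64 = 3·21 + 1), so t ≡ 8·7 = 56 ≡ 14 (mod 21).
    Then x = 6 + 8·14 = 118, valid modulo lcm(8, 21) = 168: x ≡ 118 (mod 168).
  Combine with x ≡ 2 (mod 4): gcd(168, 4) = 4; 2 - 118 = -116, which IS divisible by 4, so compatible.
    Write x = 118 + 168·t and substitute into x ≡ 2 (mod 4): 168·t ≡ 2 − 118 = -116 (mod 4).
    Divide the congruence (and modulus) by g = 4: 42·t ≡ -29 (mod 1).
    Modulo 1 every t works; take t = 0.
    Then x = 118 + 168·0 = 118, valid modulo lcm(168, 4) = 168: x ≡ 118 (mod 168).
Verify: 118 mod 8 = 6, 118 mod 21 = 13, 118 mod 4 = 2.

x ≡ 118 (mod 168).


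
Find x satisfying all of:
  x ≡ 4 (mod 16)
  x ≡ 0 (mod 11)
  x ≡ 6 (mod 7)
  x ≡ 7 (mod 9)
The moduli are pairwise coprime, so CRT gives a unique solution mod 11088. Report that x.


Product of moduli M = 16 · 11 · 7 · 9 = 11088.
Merge one congruence at a time:
  Start: x ≡ 4 (mod 16).
  Combine with x ≡ 0 (mod 11); new modulus lcm = 176.
    Write x = 4 + 16·t and substitute into x ≡ 0 (mod 11): 16·t ≡ 0 − 4 = -4 (mod 11).
    Reduce coefficients mod 11: 5·t ≡ 7 (mod 11).
    The inverse of 5 mod 11 is 9 (since 5·9 = 45 = 4·11 + 1), so t ≡ 9·7 = 63 ≡ 8 (mod 11).
    Then x = 4 + 16·8 = 132, valid modulo lcm(16, 11) = 176: x ≡ 132 (mod 176).
  Combine with x ≡ 6 (mod 7); new modulus lcm = 1232.
    Write x = 132 + 176·t and substitute into x ≡ 6 (mod 7): 176·t ≡ 6 − 132 = -126 (mod 7).
    Reduce coefficients mod 7: 1·t ≡ 0 (mod 7).
    So t ≡ 0 (mod 7).
    Then x = 132 + 176·0 = 132, valid modulo lcm(176, 7) = 1232: x ≡ 132 (mod 1232).
  Combine with x ≡ 7 (mod 9); new modulus lcm = 11088.
    Write x = 132 + 1232·t and substitute into x ≡ 7 (mod 9): 1232·t ≡ 7 − 132 = -125 (mod 9).
    Reduce coefficients mod 9: 8·t ≡ 1 (mod 9).
    The inverse of 8 mod 9 is 8 (since 8·8 = 64 = 7·9 + 1), so t ≡ 8·1 = 8 ≡ 8 (mod 9).
    Then x = 132 + 1232·8 = 9988, valid modulo lcm(1232, 9) = 11088: x ≡ 9988 (mod 11088).
Verify against each original: 9988 mod 16 = 4, 9988 mod 11 = 0, 9988 mod 7 = 6, 9988 mod 9 = 7.

x ≡ 9988 (mod 11088).


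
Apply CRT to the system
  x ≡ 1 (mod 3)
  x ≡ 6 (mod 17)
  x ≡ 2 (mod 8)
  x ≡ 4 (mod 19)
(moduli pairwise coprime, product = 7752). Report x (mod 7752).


Product of moduli M = 3 · 17 · 8 · 19 = 7752.
Merge one congruence at a time:
  Start: x ≡ 1 (mod 3).
  Combine with x ≡ 6 (mod 17); new modulus lcm = 51.
    Write x = 1 + 3·t and substitute into x ≡ 6 (mod 17): 3·t ≡ 6 − 1 = 5 (mod 17).
    The inverse of 3 mod 17 is 6 (since 3·6 = 18 = 1·17 + 1), so t ≡ 6·5 = 30 ≡ 13 (mod 17).
    Then x = 1 + 3·13 = 40, valid modulo lcm(3, 17) = 51: x ≡ 40 (mod 51).
  Combine with x ≡ 2 (mod 8); new modulus lcm = 408.
    Write x = 40 + 51·t and substitute into x ≡ 2 (mod 8): 51·t ≡ 2 − 40 = -38 (mod 8).
    Reduce coefficients mod 8: 3·t ≡ 2 (mod 8).
    The inverse of 3 mod 8 is 3 (since 3·3 = 9 = 1·8 + 1), so t ≡ 3·2 = 6 ≡ 6 (mod 8).
    Then x = 40 + 51·6 = 346, valid modulo lcm(51, 8) = 408: x ≡ 346 (mod 408).
  Combine with x ≡ 4 (mod 19); new modulus lcm = 7752.
    Write x = 346 + 408·t and substitute into x ≡ 4 (mod 19): 408·t ≡ 4 − 346 = -342 (mod 19).
    Reduce coefficients mod 19: 9·t ≡ 0 (mod 19).
    The inverse of 9 mod 19 is 17 (since 9·17 = 153 = 8·19 + 1), so t ≡ 17·0 = 0 ≡ 0 (mod 19).
    Then x = 346 + 408·0 = 346, valid modulo lcm(408, 19) = 7752: x ≡ 346 (mod 7752).
Verify against each original: 346 mod 3 = 1, 346 mod 17 = 6, 346 mod 8 = 2, 346 mod 19 = 4.

x ≡ 346 (mod 7752).


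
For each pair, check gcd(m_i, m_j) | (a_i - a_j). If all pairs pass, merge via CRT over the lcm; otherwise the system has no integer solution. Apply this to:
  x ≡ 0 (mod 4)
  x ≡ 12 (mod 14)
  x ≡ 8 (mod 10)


Moduli 4, 14, 10 are not pairwise coprime, so CRT works modulo lcm(m_i) when all pairwise compatibility conditions hold.
Pairwise compatibility: gcd(m_i, m_j) must divide a_i - a_j for every pair.
Merge one congruence at a time:
  Start: x ≡ 0 (mod 4).
  Combine with x ≡ 12 (mod 14): gcd(4, 14) = 2; 12 - 0 = 12, which IS divisible by 2, so compatible.
    Write x = 0 + 4·t and substitute into x ≡ 12 (mod 14): 4·t ≡ 12 − 0 = 12 (mod 14).
    Divide the congruence (and modulus) by g = 2: 2·t ≡ 6 (mod 7).
    The inverse of 2 mod 7 is 4 (since 2·4 = 8 = 1·7 + 1), so t ≡ 4·6 = 24 ≡ 3 (mod 7).
    Then x = 0 + 4·3 = 12, valid modulo lcm(4, 14) = 28: x ≡ 12 (mod 28).
  Combine with x ≡ 8 (mod 10): gcd(28, 10) = 2; 8 - 12 = -4, which IS divisible by 2, so compatible.
    Write x = 12 + 28·t and substitute into x ≡ 8 (mod 10): 28·t ≡ 8 − 12 = -4 (mod 10).
    Divide the congruence (and modulus) by g = 2: 14·t ≡ -2 (mod 5).
    Reduce coefficients mod 5: 4·t ≡ 3 (mod 5).
    The inverse of 4 mod 5 is 4 (since 4·4 = 16 = 3·5 + 1), so t ≡ 4·3 = 12 ≡ 2 (mod 5).
    Then x = 12 + 28·2 = 68, valid modulo lcm(28, 10) = 140: x ≡ 68 (mod 140).
Verify: 68 mod 4 = 0, 68 mod 14 = 12, 68 mod 10 = 8.

x ≡ 68 (mod 140).


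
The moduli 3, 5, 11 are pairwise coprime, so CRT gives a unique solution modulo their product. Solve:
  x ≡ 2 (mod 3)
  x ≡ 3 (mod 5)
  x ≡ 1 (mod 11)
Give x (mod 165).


Moduli 3, 5, 11 are pairwise coprime; by CRT there is a unique solution modulo M = 3 · 5 · 11 = 165.
Solve pairwise, accumulating the modulus:
  Start with x ≡ 2 (mod 3).
  Combine with x ≡ 3 (mod 5): since gcd(3, 5) = 1, we get a unique residue mod 15.
    Write x = 2 + 3·t and substitute into x ≡ 3 (mod 5): 3·t ≡ 3 − 2 = 1 (mod 5).
    The inverse of 3 mod 5 is 2 (since 3·2 = 6 = 1·5 + 1), so t ≡ 2·1 = 2 ≡ 2 (mod 5).
    Then x = 2 + 3·2 = 8, valid modulo lcm(3, 5) = 15: x ≡ 8 (mod 15).
  Combine with x ≡ 1 (mod 11): since gcd(15, 11) = 1, we get a unique residue mod 165.
    Write x = 8 + 15·t and substitute into x ≡ 1 (mod 11): 15·t ≡ 1 − 8 = -7 (mod 11).
    Reduce coefficients mod 11: 4·t ≡ 4 (mod 11).
    The inverse of 4 mod 11 is 3 (since 4·3 = 12 = 1·11 + 1), so t ≡ 3·4 = 12 ≡ 1 (mod 11).
    Then x = 8 + 15·1 = 23, valid modulo lcm(15, 11) = 165: x ≡ 23 (mod 165).
Verify: 23 mod 3 = 2 ✓, 23 mod 5 = 3 ✓, 23 mod 11 = 1 ✓.

x ≡ 23 (mod 165).


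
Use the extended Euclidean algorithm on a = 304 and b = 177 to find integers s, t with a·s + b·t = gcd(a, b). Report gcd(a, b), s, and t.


Euclidean algorithm on (304, 177) — divide until remainder is 0:
  304 = 1 · 177 + 127
  177 = 1 · 127 + 50
  127 = 2 · 50 + 27
  50 = 1 · 27 + 23
  27 = 1 · 23 + 4
  23 = 5 · 4 + 3
  4 = 1 · 3 + 1
  3 = 3 · 1 + 0
gcd(304, 177) = 1.
Track Bezout coefficients alongside the remainders: start with r₀ = 304 = a·1 + b·0 (s = 1, t = 0) and r₁ = 177 = a·0 + b·1 (s = 0, t = 1); each new remainder r_{k+1} = r_{k-1} − q_k·r_k inherits s_{k+1} = s_{k-1} − q_k·s_k, t_{k+1} = t_{k-1} − q_k·t_k, so r_k = a·s_k + b·t_k at every step:
  q = 1: r = 127, s = 1 − 1·0 = 1, t = 0 − 1·1 = -1  (check: 304·1 + 177·(-1) = 127)
  q = 1: r = 50, s = 0 − 1·1 = -1, t = 1 − 1·(-1) = 2  (check: 304·(-1) + 177·2 = 50)
  q = 2: r = 27, s = 1 − 2·(-1) = 3, t = -1 − 2·2 = -5  (check: 304·3 + 177·(-5) = 27)
  q = 1: r = 23, s = -1 − 1·3 = -4, t = 2 − 1·(-5) = 7  (check: 304·(-4) + 177·7 = 23)
  q = 1: r = 4, s = 3 − 1·(-4) = 7, t = -5 − 1·7 = -12  (check: 304·7 + 177·(-12) = 4)
  q = 5: r = 3, s = -4 − 5·7 = -39, t = 7 − 5·(-12) = 67  (check: 304·(-39) + 177·67 = 3)
  q = 1: r = 1, s = 7 − 1·(-39) = 46, t = -12 − 1·67 = -79  (check: 304·46 + 177·(-79) = 1)
The row with r = 1 (the gcd) gives the Bezout coefficients s = 46, t = -79.
Result: 304 · (46) + 177 · (-79) = 1.

gcd(304, 177) = 1; s = 46, t = -79 (check: 304·46 + 177·(-79) = 1).


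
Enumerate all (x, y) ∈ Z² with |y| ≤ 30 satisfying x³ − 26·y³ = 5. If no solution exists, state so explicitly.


The equation is x³ - 26y³ = 5. For fixed y, x³ = 26·y³ + 5, so a solution requires the RHS to be a perfect cube.
Strategy: iterate y from -30 to 30, compute RHS = 26·y³ + 5, and check whether it is a (positive or negative) perfect cube.
Check small values of y:
  y = 0: RHS = 5 is not a perfect cube.
  y = 1: RHS = 31 is not a perfect cube.
  y = -1: RHS = -21 is not a perfect cube.
  y = 2: RHS = 213 is not a perfect cube.
  y = -2: RHS = -203 is not a perfect cube.
  y = 3: RHS = 707 is not a perfect cube.
  y = -3: RHS = -697 is not a perfect cube.
Continuing the search up to |y| = 30 finds no solutions either.
No (x, y) in the scanned range satisfies the equation.

No integer solutions with |y| ≤ 30.


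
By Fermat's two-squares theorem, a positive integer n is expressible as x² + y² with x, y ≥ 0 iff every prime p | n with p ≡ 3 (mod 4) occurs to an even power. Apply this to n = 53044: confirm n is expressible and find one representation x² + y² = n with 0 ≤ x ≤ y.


Step 1: Factor n = 53044 = 2^2 · 89 · 149.
Step 2: Check the mod-4 condition on each prime factor: 2 = 2 (special); 89 ≡ 1 (mod 4), exponent 1; 149 ≡ 1 (mod 4), exponent 1.
All primes ≡ 3 (mod 4) appear to even exponent (or don't appear), so by the two-squares theorem n IS expressible as a sum of two squares.
Step 3: Build a representation. Group n = k² · m with k = 2 and m = 89 · 149 = 13261 (a product of primes ≡ 1 (mod 4)); a representation of m scales to one of n via (k·x)² + (k·y)² = k²(x² + y²). Each prime p ≡ 1 (mod 4) is itself a sum of two squares; find a² by testing p − a² for a perfect square:
  89: 89 − 1² = 88, 89 − 2² = 85, 89 − 3² = 80, 89 − 4² = 73, 89 − 5² = 64 = 8² ⇒ 89 = 5² + 8².
  149: 149 − 1² = 148, 149 − 2² = 145, 149 − 3² = 140, 149 − 4² = 133, 149 − 5² = 124, 149 − 6² = 113, 149 − 7² = 100 = 10² ⇒ 149 = 7² + 10².
  Combine using the Brahmagupta–Fibonacci identity (a² + b²)(c² + d²) = (ac − bd)² + (ad + bc)² = (ac + bd)² + (ad − bc)²:
  89 · 149 = 13261: from (5² + 8²)(7² + 10²), take (5·7 − 8·10, 5·10 + 8·7) = (35 − 80, 50 + 56) = (-45, 106); dropping signs (only squares matter) gives (45, 106); check 45² + 106² = 2025 + 11236 = 13261 ✓.
  Scale by k = 2: (2·45, 2·106) = (90, 212).
Step 4: Order so x ≤ y and verify: 90² + 212² = 8100 + 44944 = 53044 = n. ✓

n = 53044 = 90² + 212² (one valid representation with x ≤ y).


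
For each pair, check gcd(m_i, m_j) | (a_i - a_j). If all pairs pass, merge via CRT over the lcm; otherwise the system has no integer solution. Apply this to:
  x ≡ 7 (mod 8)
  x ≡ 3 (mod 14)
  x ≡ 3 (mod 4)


Moduli 8, 14, 4 are not pairwise coprime, so CRT works modulo lcm(m_i) when all pairwise compatibility conditions hold.
Pairwise compatibility: gcd(m_i, m_j) must divide a_i - a_j for every pair.
Merge one congruence at a time:
  Start: x ≡ 7 (mod 8).
  Combine with x ≡ 3 (mod 14): gcd(8, 14) = 2; 3 - 7 = -4, which IS divisible by 2, so compatible.
    Write x = 7 + 8·t and substitute into x ≡ 3 (mod 14): 8·t ≡ 3 − 7 = -4 (mod 14).
    Divide the congruence (and modulus) by g = 2: 4·t ≡ -2 (mod 7).
    Reduce coefficients mod 7: 4·t ≡ 5 (mod 7).
    The inverse of 4 mod 7 is 2 (since 4·2 = 8 = 1·7 + 1), so t ≡ 2·5 = 10 ≡ 3 (mod 7).
    Then x = 7 + 8·3 = 31, valid modulo lcm(8, 14) = 56: x ≡ 31 (mod 56).
  Combine with x ≡ 3 (mod 4): gcd(56, 4) = 4; 3 - 31 = -28, which IS divisible by 4, so compatible.
    Write x = 31 + 56·t and substitute into x ≡ 3 (mod 4): 56·t ≡ 3 − 31 = -28 (mod 4).
    Divide the congruence (and modulus) by g = 4: 14·t ≡ -7 (mod 1).
    Modulo 1 every t works; take t = 0.
    Then x = 31 + 56·0 = 31, valid modulo lcm(56, 4) = 56: x ≡ 31 (mod 56).
Verify: 31 mod 8 = 7, 31 mod 14 = 3, 31 mod 4 = 3.

x ≡ 31 (mod 56).


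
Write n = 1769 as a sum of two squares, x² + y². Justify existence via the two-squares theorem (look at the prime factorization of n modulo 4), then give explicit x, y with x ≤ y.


Step 1: Factor n = 1769 = 29 · 61.
Step 2: Check the mod-4 condition on each prime factor: 29 ≡ 1 (mod 4), exponent 1; 61 ≡ 1 (mod 4), exponent 1.
All primes ≡ 3 (mod 4) appear to even exponent (or don't appear), so by the two-squares theorem n IS expressible as a sum of two squares.
Step 3: Build a representation. Here n = 29 · 61 is a product of primes ≡ 1 (mod 4). Each prime p ≡ 1 (mod 4) is itself a sum of two squares; find a² by testing p − a² for a perfect square:
  29: 29 − 1² = 28, 29 − 2² = 25 = 5² ⇒ 29 = 2² + 5².
  61: 61 − 1² = 60, 61 − 2² = 57, 61 − 3² = 52, 61 − 4² = 45, 61 − 5² = 36 = 6² ⇒ 61 = 5² + 6².
  Combine using the Brahmagupta–Fibonacci identity (a² + b²)(c² + d²) = (ac − bd)² + (ad + bc)² = (ac + bd)² + (ad − bc)²:
  29 · 61 = 1769: from (2² + 5²)(5² + 6²), take (2·5 − 5·6, 2·6 + 5·5) = (10 − 30, 12 + 25) = (-20, 37); dropping signs (only squares matter) gives (20, 37); check 20² + 37² = 400 + 1369 = 1769 ✓.
Step 4: Order so x ≤ y and verify: 20² + 37² = 400 + 1369 = 1769 = n. ✓

n = 1769 = 20² + 37² (one valid representation with x ≤ y).


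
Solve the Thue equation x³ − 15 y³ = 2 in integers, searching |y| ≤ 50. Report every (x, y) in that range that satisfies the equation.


The equation is x³ - 15y³ = 2. For fixed y, x³ = 15·y³ + 2, so a solution requires the RHS to be a perfect cube.
Strategy: iterate y from -50 to 50, compute RHS = 15·y³ + 2, and check whether it is a (positive or negative) perfect cube.
Check small values of y:
  y = 0: RHS = 2 is not a perfect cube.
  y = 1: RHS = 17 is not a perfect cube.
  y = -1: RHS = -13 is not a perfect cube.
  y = 2: RHS = 122 is not a perfect cube.
  y = -2: RHS = -118 is not a perfect cube.
  y = 3: RHS = 407 is not a perfect cube.
  y = -3: RHS = -403 is not a perfect cube.
Continuing the search up to |y| = 50 finds no solutions either.
No (x, y) in the scanned range satisfies the equation.

No integer solutions with |y| ≤ 50.


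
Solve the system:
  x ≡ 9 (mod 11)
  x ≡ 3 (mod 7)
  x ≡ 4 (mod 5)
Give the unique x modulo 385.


Moduli 11, 7, 5 are pairwise coprime; by CRT there is a unique solution modulo M = 11 · 7 · 5 = 385.
Solve pairwise, accumulating the modulus:
  Start with x ≡ 9 (mod 11).
  Combine with x ≡ 3 (mod 7): since gcd(11, 7) = 1, we get a unique residue mod 77.
    Write x = 9 + 11·t and substitute into x ≡ 3 (mod 7): 11·t ≡ 3 − 9 = -6 (mod 7).
    Reduce coefficients mod 7: 4·t ≡ 1 (mod 7).
    The inverse of 4 mod 7 is 2 (since 4·2 = 8 = 1·7 + 1), so t ≡ 2·1 = 2 ≡ 2 (mod 7).
    Then x = 9 + 11·2 = 31, valid modulo lcm(11, 7) = 77: x ≡ 31 (mod 77).
  Combine with x ≡ 4 (mod 5): since gcd(77, 5) = 1, we get a unique residue mod 385.
    Write x = 31 + 77·t and substitute into x ≡ 4 (mod 5): 77·t ≡ 4 − 31 = -27 (mod 5).
    Reduce coefficients mod 5: 2·t ≡ 3 (mod 5).
    The inverse of 2 mod 5 is 3 (since 2·3 = 6 = 1·5 + 1), so t ≡ 3·3 = 9 ≡ 4 (mod 5).
    Then x = 31 + 77·4 = 339, valid modulo lcm(77, 5) = 385: x ≡ 339 (mod 385).
Verify: 339 mod 11 = 9 ✓, 339 mod 7 = 3 ✓, 339 mod 5 = 4 ✓.

x ≡ 339 (mod 385).


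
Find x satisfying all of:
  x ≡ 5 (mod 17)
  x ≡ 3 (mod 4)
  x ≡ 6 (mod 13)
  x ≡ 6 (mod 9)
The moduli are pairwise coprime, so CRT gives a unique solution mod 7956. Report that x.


Product of moduli M = 17 · 4 · 13 · 9 = 7956.
Merge one congruence at a time:
  Start: x ≡ 5 (mod 17).
  Combine with x ≡ 3 (mod 4); new modulus lcm = 68.
    Write x = 5 + 17·t and substitute into x ≡ 3 (mod 4): 17·t ≡ 3 − 5 = -2 (mod 4).
    Reduce coefficients mod 4: 1·t ≡ 2 (mod 4).
    So t ≡ 2 (mod 4).
    Then x = 5 + 17·2 = 39, valid modulo lcm(17, 4) = 68: x ≡ 39 (mod 68).
  Combine with x ≡ 6 (mod 13); new modulus lcm = 884.
    Write x = 39 + 68·t and substitute into x ≡ 6 (mod 13): 68·t ≡ 6 − 39 = -33 (mod 13).
    Reduce coefficients mod 13: 3·t ≡ 6 (mod 13).
    The inverse of 3 mod 13 is 9 (since 3·9 = 27 = 2·13 + 1), so t ≡ 9·6 = 54 ≡ 2 (mod 13).
    Then x = 39 + 68·2 = 175, valid modulo lcm(68, 13) = 884: x ≡ 175 (mod 884).
  Combine with x ≡ 6 (mod 9); new modulus lcm = 7956.
    Write x = 175 + 884·t and substitute into x ≡ 6 (mod 9): 884·t ≡ 6 − 175 = -169 (mod 9).
    Reduce coefficients mod 9: 2·t ≡ 2 (mod 9).
    The inverse of 2 mod 9 is 5 (since 2·5 = 10 = 1·9 + 1), so t ≡ 5·2 = 10 ≡ 1 (mod 9).
    Then x = 175 + 884·1 = 1059, valid modulo lcm(884, 9) = 7956: x ≡ 1059 (mod 7956).
Verify against each original: 1059 mod 17 = 5, 1059 mod 4 = 3, 1059 mod 13 = 6, 1059 mod 9 = 6.

x ≡ 1059 (mod 7956).


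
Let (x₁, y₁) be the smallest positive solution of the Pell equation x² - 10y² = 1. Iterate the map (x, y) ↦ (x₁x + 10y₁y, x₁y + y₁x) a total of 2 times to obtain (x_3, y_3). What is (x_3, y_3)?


Step 1: Find the fundamental solution (x₁, y₁) of x² - 10y² = 1.
  Expand √10 as a continued fraction. a₀ = ⌊√10⌋ = 3; iterate m_{k+1} = d_k·a_k − m_k, d_{k+1} = (10 − m_{k+1}²)/d_k, a_{k+1} = ⌊(a₀ + m_{k+1})/d_{k+1}⌋ (starting m₀ = 0, d₀ = 1), with convergents p_k = a_k·p_{k-1} + p_{k-2}, q_k = a_k·q_{k-1} + q_{k-2} (p₋₁ = 1, q₋₁ = 0):
  k = 0: a₀ = 3; p₀/q₀ = 3/1; p₀² − 10·q₀² = 9 − 10 = -1.
  k = 1: m = 3, d = 1, a = ⌊(3 + 3)/1⌋ = 6; p/q = (6·3 + 1)/(6·1 + 0) = 19/6; p² − 10·q² = 361 − 360 = 1.
  The first convergent with p² − 10·q² = 1 gives the fundamental solution (x₁, y₁) = (19, 6).
Step 2: Apply the recurrence (x_{n+1}, y_{n+1}) = (x₁x_n + 10y₁y_n, x₁y_n + y₁x_n) repeatedly.
  From (x_1, y_1) = (19, 6): x_2 = 19·19 + 10·6·6 = 721; y_2 = 19·6 + 6·19 = 228.
  From (x_2, y_2) = (721, 228): x_3 = 19·721 + 10·6·228 = 27379; y_3 = 19·228 + 6·721 = 8658.
Step 3: Verify x_3² - 10·y_3² = 749609641 - 749609640 = 1 (should be 1). ✓

(x_1, y_1) = (19, 6); (x_3, y_3) = (27379, 8658).


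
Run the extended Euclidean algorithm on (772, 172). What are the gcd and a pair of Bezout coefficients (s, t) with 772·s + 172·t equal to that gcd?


Euclidean algorithm on (772, 172) — divide until remainder is 0:
  772 = 4 · 172 + 84
  172 = 2 · 84 + 4
  84 = 21 · 4 + 0
gcd(772, 172) = 4.
Track Bezout coefficients alongside the remainders: start with r₀ = 772 = a·1 + b·0 (s = 1, t = 0) and r₁ = 172 = a·0 + b·1 (s = 0, t = 1); each new remainder r_{k+1} = r_{k-1} − q_k·r_k inherits s_{k+1} = s_{k-1} − q_k·s_k, t_{k+1} = t_{k-1} − q_k·t_k, so r_k = a·s_k + b·t_k at every step:
  q = 4: r = 84, s = 1 − 4·0 = 1, t = 0 − 4·1 = -4  (check: 772·1 + 172·(-4) = 84)
  q = 2: r = 4, s = 0 − 2·1 = -2, t = 1 − 2·(-4) = 9  (check: 772·(-2) + 172·9 = 4)
The row with r = 4 (the gcd) gives the Bezout coefficients s = -2, t = 9.
Result: 772 · (-2) + 172 · (9) = 4.

gcd(772, 172) = 4; s = -2, t = 9 (check: 772·(-2) + 172·9 = 4).


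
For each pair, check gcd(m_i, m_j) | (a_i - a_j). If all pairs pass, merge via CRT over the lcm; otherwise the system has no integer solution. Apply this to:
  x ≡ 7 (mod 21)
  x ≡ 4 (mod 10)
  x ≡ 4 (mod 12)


Moduli 21, 10, 12 are not pairwise coprime, so CRT works modulo lcm(m_i) when all pairwise compatibility conditions hold.
Pairwise compatibility: gcd(m_i, m_j) must divide a_i - a_j for every pair.
Merge one congruence at a time:
  Start: x ≡ 7 (mod 21).
  Combine with x ≡ 4 (mod 10): gcd(21, 10) = 1; 4 - 7 = -3, which IS divisible by 1, so compatible.
    Write x = 7 + 21·t and substitute into x ≡ 4 (mod 10): 21·t ≡ 4 − 7 = -3 (mod 10).
    Reduce coefficients mod 10: 1·t ≡ 7 (mod 10).
    So t ≡ 7 (mod 10).
    Then x = 7 + 21·7 = 154, valid modulo lcm(21, 10) = 210: x ≡ 154 (mod 210).
  Combine with x ≡ 4 (mod 12): gcd(210, 12) = 6; 4 - 154 = -150, which IS divisible by 6, so compatible.
    Write x = 154 + 210·t and substitute into x ≡ 4 (mod 12): 210·t ≡ 4 − 154 = -150 (mod 12).
    Divide the congruence (and modulus) by g = 6: 35·t ≡ -25 (mod 2).
    Reduce coefficients mod 2: 1·t ≡ 1 (mod 2).
    So t ≡ 1 (mod 2).
    Then x = 154 + 210·1 = 364, valid modulo lcm(210, 12) = 420: x ≡ 364 (mod 420).
Verify: 364 mod 21 = 7, 364 mod 10 = 4, 364 mod 12 = 4.

x ≡ 364 (mod 420).


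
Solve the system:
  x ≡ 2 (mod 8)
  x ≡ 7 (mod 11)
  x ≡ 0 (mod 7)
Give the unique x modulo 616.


Moduli 8, 11, 7 are pairwise coprime; by CRT there is a unique solution modulo M = 8 · 11 · 7 = 616.
Solve pairwise, accumulating the modulus:
  Start with x ≡ 2 (mod 8).
  Combine with x ≡ 7 (mod 11): since gcd(8, 11) = 1, we get a unique residue mod 88.
    Write x = 2 + 8·t and substitute into x ≡ 7 (mod 11): 8·t ≡ 7 − 2 = 5 (mod 11).
    The inverse of 8 mod 11 is 7 (since 8·7 = 56 = 5·11 + 1), so t ≡ 7·5 = 35 ≡ 2 (mod 11).
    Then x = 2 + 8·2 = 18, valid modulo lcm(8, 11) = 88: x ≡ 18 (mod 88).
  Combine with x ≡ 0 (mod 7): since gcd(88, 7) = 1, we get a unique residue mod 616.
    Write x = 18 + 88·t and substitute into x ≡ 0 (mod 7): 88·t ≡ 0 − 18 = -18 (mod 7).
    Reduce coefficients mod 7: 4·t ≡ 3 (mod 7).
    The inverse of 4 mod 7 is 2 (since 4·2 = 8 = 1·7 + 1), so t ≡ 2·3 = 6 ≡ 6 (mod 7).
    Then x = 18 + 88·6 = 546, valid modulo lcm(88, 7) = 616: x ≡ 546 (mod 616).
Verify: 546 mod 8 = 2 ✓, 546 mod 11 = 7 ✓, 546 mod 7 = 0 ✓.

x ≡ 546 (mod 616).


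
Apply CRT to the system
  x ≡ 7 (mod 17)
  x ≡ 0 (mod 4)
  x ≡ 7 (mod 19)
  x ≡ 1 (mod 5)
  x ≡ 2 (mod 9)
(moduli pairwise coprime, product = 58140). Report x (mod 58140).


Product of moduli M = 17 · 4 · 19 · 5 · 9 = 58140.
Merge one congruence at a time:
  Start: x ≡ 7 (mod 17).
  Combine with x ≡ 0 (mod 4); new modulus lcm = 68.
    Write x = 7 + 17·t and substitute into x ≡ 0 (mod 4): 17·t ≡ 0 − 7 = -7 (mod 4).
    Reduce coefficients mod 4: 1·t ≡ 1 (mod 4).
    So t ≡ 1 (mod 4).
    Then x = 7 + 17·1 = 24, valid modulo lcm(17, 4) = 68: x ≡ 24 (mod 68).
  Combine with x ≡ 7 (mod 19); new modulus lcm = 1292.
    Write x = 24 + 68·t and substitute into x ≡ 7 (mod 19): 68·t ≡ 7 − 24 = -17 (mod 19).
    Reduce coefficients mod 19: 11·t ≡ 2 (mod 19).
    The inverse of 11 mod 19 is 7 (since 11·7 = 77 = 4·19 + 1), so t ≡ 7·2 = 14 ≡ 14 (mod 19).
    Then x = 24 + 68·14 = 976, valid modulo lcm(68, 19) = 1292: x ≡ 976 (mod 1292).
  Combine with x ≡ 1 (mod 5); new modulus lcm = 6460.
    Write x = 976 + 1292·t and substitute into x ≡ 1 (mod 5): 1292·t ≡ 1 − 976 = -975 (mod 5).
    Reduce coefficients mod 5: 2·t ≡ 0 (mod 5).
    The inverse of 2 mod 5 is 3 (since 2·3 = 6 = 1·5 + 1), so t ≡ 3·0 = 0 ≡ 0 (mod 5).
    Then x = 976 + 1292·0 = 976, valid modulo lcm(1292, 5) = 6460: x ≡ 976 (mod 6460).
  Combine with x ≡ 2 (mod 9); new modulus lcm = 58140.
    Write x = 976 + 6460·t and substitute into x ≡ 2 (mod 9): 6460·t ≡ 2 − 976 = -974 (mod 9).
    Reduce coefficients mod 9: 7·t ≡ 7 (mod 9).
    The inverse of 7 mod 9 is 4 (since 7·4 = 28 = 3·9 + 1), so t ≡ 4·7 = 28 ≡ 1 (mod 9).
    Then x = 976 + 6460·1 = 7436, valid modulo lcm(6460, 9) = 58140: x ≡ 7436 (mod 58140).
Verify against each original: 7436 mod 17 = 7, 7436 mod 4 = 0, 7436 mod 19 = 7, 7436 mod 5 = 1, 7436 mod 9 = 2.

x ≡ 7436 (mod 58140).


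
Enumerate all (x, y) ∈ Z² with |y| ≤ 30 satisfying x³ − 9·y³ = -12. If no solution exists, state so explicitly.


The equation is x³ - 9y³ = -12. For fixed y, x³ = 9·y³ − 12, so a solution requires the RHS to be a perfect cube.
Strategy: iterate y from -30 to 30, compute RHS = 9·y³ − 12, and check whether it is a (positive or negative) perfect cube.
Check small values of y:
  y = 0: RHS = -12 is not a perfect cube.
  y = 1: RHS = -3 is not a perfect cube.
  y = -1: RHS = -21 is not a perfect cube.
  y = 2: RHS = 60 is not a perfect cube.
  y = -2: RHS = -84 is not a perfect cube.
  y = 3: RHS = 231 is not a perfect cube.
  y = -3: RHS = -255 is not a perfect cube.
Continuing the search up to |y| = 30 finds no solutions either.
No (x, y) in the scanned range satisfies the equation.

No integer solutions with |y| ≤ 30.


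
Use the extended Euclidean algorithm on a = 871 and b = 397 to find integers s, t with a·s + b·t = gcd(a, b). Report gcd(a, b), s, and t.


Euclidean algorithm on (871, 397) — divide until remainder is 0:
  871 = 2 · 397 + 77
  397 = 5 · 77 + 12
  77 = 6 · 12 + 5
  12 = 2 · 5 + 2
  5 = 2 · 2 + 1
  2 = 2 · 1 + 0
gcd(871, 397) = 1.
Track Bezout coefficients alongside the remainders: start with r₀ = 871 = a·1 + b·0 (s = 1, t = 0) and r₁ = 397 = a·0 + b·1 (s = 0, t = 1); each new remainder r_{k+1} = r_{k-1} − q_k·r_k inherits s_{k+1} = s_{k-1} − q_k·s_k, t_{k+1} = t_{k-1} − q_k·t_k, so r_k = a·s_k + b·t_k at every step:
  q = 2: r = 77, s = 1 − 2·0 = 1, t = 0 − 2·1 = -2  (check: 871·1 + 397·(-2) = 77)
  q = 5: r = 12, s = 0 − 5·1 = -5, t = 1 − 5·(-2) = 11  (check: 871·(-5) + 397·11 = 12)
  q = 6: r = 5, s = 1 − 6·(-5) = 31, t = -2 − 6·11 = -68  (check: 871·31 + 397·(-68) = 5)
  q = 2: r = 2, s = -5 − 2·31 = -67, t = 11 − 2·(-68) = 147  (check: 871·(-67) + 397·147 = 2)
  q = 2: r = 1, s = 31 − 2·(-67) = 165, t = -68 − 2·147 = -362  (check: 871·165 + 397·(-362) = 1)
The row with r = 1 (the gcd) gives the Bezout coefficients s = 165, t = -362.
Result: 871 · (165) + 397 · (-362) = 1.

gcd(871, 397) = 1; s = 165, t = -362 (check: 871·165 + 397·(-362) = 1).


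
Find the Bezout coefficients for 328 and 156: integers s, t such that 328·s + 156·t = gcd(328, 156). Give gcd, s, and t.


Euclidean algorithm on (328, 156) — divide until remainder is 0:
  328 = 2 · 156 + 16
  156 = 9 · 16 + 12
  16 = 1 · 12 + 4
  12 = 3 · 4 + 0
gcd(328, 156) = 4.
Track Bezout coefficients alongside the remainders: start with r₀ = 328 = a·1 + b·0 (s = 1, t = 0) and r₁ = 156 = a·0 + b·1 (s = 0, t = 1); each new remainder r_{k+1} = r_{k-1} − q_k·r_k inherits s_{k+1} = s_{k-1} − q_k·s_k, t_{k+1} = t_{k-1} − q_k·t_k, so r_k = a·s_k + b·t_k at every step:
  q = 2: r = 16, s = 1 − 2·0 = 1, t = 0 − 2·1 = -2  (check: 328·1 + 156·(-2) = 16)
  q = 9: r = 12, s = 0 − 9·1 = -9, t = 1 − 9·(-2) = 19  (check: 328·(-9) + 156·19 = 12)
  q = 1: r = 4, s = 1 − 1·(-9) = 10, t = -2 − 1·19 = -21  (check: 328·10 + 156·(-21) = 4)
The row with r = 4 (the gcd) gives the Bezout coefficients s = 10, t = -21.
Result: 328 · (10) + 156 · (-21) = 4.

gcd(328, 156) = 4; s = 10, t = -21 (check: 328·10 + 156·(-21) = 4).


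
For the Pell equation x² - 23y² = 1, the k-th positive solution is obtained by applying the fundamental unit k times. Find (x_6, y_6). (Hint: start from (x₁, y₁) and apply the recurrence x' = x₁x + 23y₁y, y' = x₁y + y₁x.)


Step 1: Find the fundamental solution (x₁, y₁) of x² - 23y² = 1.
  Expand √23 as a continued fraction. a₀ = ⌊√23⌋ = 4; iterate m_{k+1} = d_k·a_k − m_k, d_{k+1} = (23 − m_{k+1}²)/d_k, a_{k+1} = ⌊(a₀ + m_{k+1})/d_{k+1}⌋ (starting m₀ = 0, d₀ = 1), with convergents p_k = a_k·p_{k-1} + p_{k-2}, q_k = a_k·q_{k-1} + q_{k-2} (p₋₁ = 1, q₋₁ = 0):
  k = 0: a₀ = 4; p₀/q₀ = 4/1; p₀² − 23·q₀² = 16 − 23 = -7.
  k = 1: m = 4, d = 7, a = ⌊(4 + 4)/7⌋ = 1; p/q = (1·4 + 1)/(1·1 + 0) = 5/1; p² − 23·q² = 25 − 23 = 2.
  k = 2: m = 3, d = 2, a = ⌊(4 + 3)/2⌋ = 3; p/q = (3·5 + 4)/(3·1 + 1) = 19/4; p² − 23·q² = 361 − 368 = -7.
  k = 3: m = 3, d = 7, a = ⌊(4 + 3)/7⌋ = 1; p/q = (1·19 + 5)/(1·4 + 1) = 24/5; p² − 23·q² = 576 − 575 = 1.
  The first convergent with p² − 23·q² = 1 gives the fundamental solution (x₁, y₁) = (24, 5).
Step 2: Apply the recurrence (x_{n+1}, y_{n+1}) = (x₁x_n + 23y₁y_n, x₁y_n + y₁x_n) repeatedly.
  From (x_1, y_1) = (24, 5): x_2 = 24·24 + 23·5·5 = 1151; y_2 = 24·5 + 5·24 = 240.
  From (x_2, y_2) = (1151, 240): x_3 = 24·1151 + 23·5·240 = 55224; y_3 = 24·240 + 5·1151 = 11515.
  From (x_3, y_3) = (55224, 11515): x_4 = 24·55224 + 23·5·11515 = 2649601; y_4 = 24·11515 + 5·55224 = 552480.
  From (x_4, y_4) = (2649601, 552480): x_5 = 24·2649601 + 23·5·552480 = 127125624; y_5 = 24·552480 + 5·2649601 = 26507525.
  From (x_5, y_5) = (127125624, 26507525): x_6 = 24·127125624 + 23·5·26507525 = 6099380351; y_6 = 24·26507525 + 5·127125624 = 1271808720.
Step 3: Verify x_6² - 23·y_6² = 37202440666164883201 - 37202440666164883200 = 1 (should be 1). ✓

(x_1, y_1) = (24, 5); (x_6, y_6) = (6099380351, 1271808720).


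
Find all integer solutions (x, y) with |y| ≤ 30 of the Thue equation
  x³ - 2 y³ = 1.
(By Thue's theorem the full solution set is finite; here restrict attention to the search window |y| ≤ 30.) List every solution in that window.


The equation is x³ - 2y³ = 1. For fixed y, x³ = 2·y³ + 1, so a solution requires the RHS to be a perfect cube.
Strategy: iterate y from -30 to 30, compute RHS = 2·y³ + 1, and check whether it is a (positive or negative) perfect cube.
Check small values of y:
  y = 0: RHS = 1 = (1)³ ⇒ x = 1 works.
  y = 1: RHS = 3 is not a perfect cube.
  y = -1: RHS = -1 = (-1)³ ⇒ x = -1 works.
  y = 2: RHS = 17 is not a perfect cube.
  y = -2: RHS = -15 is not a perfect cube.
  y = 3: RHS = 55 is not a perfect cube.
  y = -3: RHS = -53 is not a perfect cube.
Continuing the search up to |y| = 30 finds no further solutions beyond those listed.
Collected solutions: (1, 0), (-1, -1).

Solutions (with |y| ≤ 30): (1, 0), (-1, -1).


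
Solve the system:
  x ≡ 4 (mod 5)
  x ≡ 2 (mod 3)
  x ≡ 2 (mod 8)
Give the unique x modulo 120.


Moduli 5, 3, 8 are pairwise coprime; by CRT there is a unique solution modulo M = 5 · 3 · 8 = 120.
Solve pairwise, accumulating the modulus:
  Start with x ≡ 4 (mod 5).
  Combine with x ≡ 2 (mod 3): since gcd(5, 3) = 1, we get a unique residue mod 15.
    Write x = 4 + 5·t and substitute into x ≡ 2 (mod 3): 5·t ≡ 2 − 4 = -2 (mod 3).
    Reduce coefficients mod 3: 2·t ≡ 1 (mod 3).
    The inverse of 2 mod 3 is 2 (since 2·2 = 4 = 1·3 + 1), so t ≡ 2·1 = 2 ≡ 2 (mod 3).
    Then x = 4 + 5·2 = 14, valid modulo lcm(5, 3) = 15: x ≡ 14 (mod 15).
  Combine with x ≡ 2 (mod 8): since gcd(15, 8) = 1, we get a unique residue mod 120.
    Write x = 14 + 15·t and substitute into x ≡ 2 (mod 8): 15·t ≡ 2 − 14 = -12 (mod 8).
    Reduce coefficients mod 8: 7·t ≡ 4 (mod 8).
    The inverse of 7 mod 8 is 7 (since 7·7 = 49 = 6·8 + 1), so t ≡ 7·4 = 28 ≡ 4 (mod 8).
    Then x = 14 + 15·4 = 74, valid modulo lcm(15, 8) = 120: x ≡ 74 (mod 120).
Verify: 74 mod 5 = 4 ✓, 74 mod 3 = 2 ✓, 74 mod 8 = 2 ✓.

x ≡ 74 (mod 120).


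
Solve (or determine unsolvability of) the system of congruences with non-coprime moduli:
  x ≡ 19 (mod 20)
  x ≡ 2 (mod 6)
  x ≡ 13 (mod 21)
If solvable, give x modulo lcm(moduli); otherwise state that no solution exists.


Moduli 20, 6, 21 are not pairwise coprime, so CRT works modulo lcm(m_i) when all pairwise compatibility conditions hold.
Pairwise compatibility: gcd(m_i, m_j) must divide a_i - a_j for every pair.
Merge one congruence at a time:
  Start: x ≡ 19 (mod 20).
  Combine with x ≡ 2 (mod 6): gcd(20, 6) = 2, and 2 - 19 = -17 is NOT divisible by 2.
    ⇒ system is inconsistent (no integer solution).

No solution (the system is inconsistent).


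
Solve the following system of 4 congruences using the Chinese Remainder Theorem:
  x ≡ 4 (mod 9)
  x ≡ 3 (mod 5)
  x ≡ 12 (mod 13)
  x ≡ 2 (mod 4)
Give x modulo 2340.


Product of moduli M = 9 · 5 · 13 · 4 = 2340.
Merge one congruence at a time:
  Start: x ≡ 4 (mod 9).
  Combine with x ≡ 3 (mod 5); new modulus lcm = 45.
    Write x = 4 + 9·t and substitute into x ≡ 3 (mod 5): 9·t ≡ 3 − 4 = -1 (mod 5).
    Reduce coefficients mod 5: 4·t ≡ 4 (mod 5).
    The inverse of 4 mod 5 is 4 (since 4·4 = 16 = 3·5 + 1), so t ≡ 4·4 = 16 ≡ 1 (mod 5).
    Then x = 4 + 9·1 = 13, valid modulo lcm(9, 5) = 45: x ≡ 13 (mod 45).
  Combine with x ≡ 12 (mod 13); new modulus lcm = 585.
    Write x = 13 + 45·t and substitute into x ≡ 12 (mod 13): 45·t ≡ 12 − 13 = -1 (mod 13).
    Reduce coefficients mod 13: 6·t ≡ 12 (mod 13).
    The inverse of 6 mod 13 is 11 (since 6·11 = 66 = 5·13 + 1), so t ≡ 11·12 = 132 ≡ 2 (mod 13).
    Then x = 13 + 45·2 = 103, valid modulo lcm(45, 13) = 585: x ≡ 103 (mod 585).
  Combine with x ≡ 2 (mod 4); new modulus lcm = 2340.
    Write x = 103 + 585·t and substitute into x ≡ 2 (mod 4): 585·t ≡ 2 − 103 = -101 (mod 4).
    Reduce coefficients mod 4: 1·t ≡ 3 (mod 4).
    So t ≡ 3 (mod 4).
    Then x = 103 + 585·3 = 1858, valid modulo lcm(585, 4) = 2340: x ≡ 1858 (mod 2340).
Verify against each original: 1858 mod 9 = 4, 1858 mod 5 = 3, 1858 mod 13 = 12, 1858 mod 4 = 2.

x ≡ 1858 (mod 2340).


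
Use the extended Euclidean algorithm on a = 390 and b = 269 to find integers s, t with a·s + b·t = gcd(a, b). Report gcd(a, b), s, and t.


Euclidean algorithm on (390, 269) — divide until remainder is 0:
  390 = 1 · 269 + 121
  269 = 2 · 121 + 27
  121 = 4 · 27 + 13
  27 = 2 · 13 + 1
  13 = 13 · 1 + 0
gcd(390, 269) = 1.
Track Bezout coefficients alongside the remainders: start with r₀ = 390 = a·1 + b·0 (s = 1, t = 0) and r₁ = 269 = a·0 + b·1 (s = 0, t = 1); each new remainder r_{k+1} = r_{k-1} − q_k·r_k inherits s_{k+1} = s_{k-1} − q_k·s_k, t_{k+1} = t_{k-1} − q_k·t_k, so r_k = a·s_k + b·t_k at every step:
  q = 1: r = 121, s = 1 − 1·0 = 1, t = 0 − 1·1 = -1  (check: 390·1 + 269·(-1) = 121)
  q = 2: r = 27, s = 0 − 2·1 = -2, t = 1 − 2·(-1) = 3  (check: 390·(-2) + 269·3 = 27)
  q = 4: r = 13, s = 1 − 4·(-2) = 9, t = -1 − 4·3 = -13  (check: 390·9 + 269·(-13) = 13)
  q = 2: r = 1, s = -2 − 2·9 = -20, t = 3 − 2·(-13) = 29  (check: 390·(-20) + 269·29 = 1)
The row with r = 1 (the gcd) gives the Bezout coefficients s = -20, t = 29.
Result: 390 · (-20) + 269 · (29) = 1.

gcd(390, 269) = 1; s = -20, t = 29 (check: 390·(-20) + 269·29 = 1).


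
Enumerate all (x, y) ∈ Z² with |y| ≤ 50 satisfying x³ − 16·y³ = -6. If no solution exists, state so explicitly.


The equation is x³ - 16y³ = -6. For fixed y, x³ = 16·y³ − 6, so a solution requires the RHS to be a perfect cube.
Strategy: iterate y from -50 to 50, compute RHS = 16·y³ − 6, and check whether it is a (positive or negative) perfect cube.
Check small values of y:
  y = 0: RHS = -6 is not a perfect cube.
  y = 1: RHS = 10 is not a perfect cube.
  y = -1: RHS = -22 is not a perfect cube.
  y = 2: RHS = 122 is not a perfect cube.
  y = -2: RHS = -134 is not a perfect cube.
  y = 3: RHS = 426 is not a perfect cube.
  y = -3: RHS = -438 is not a perfect cube.
Continuing the search up to |y| = 50 finds no solutions either.
No (x, y) in the scanned range satisfies the equation.

No integer solutions with |y| ≤ 50.
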